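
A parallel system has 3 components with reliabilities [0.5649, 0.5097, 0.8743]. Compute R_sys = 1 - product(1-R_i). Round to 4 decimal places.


Components: [0.5649, 0.5097, 0.8743]
(1 - 0.5649) = 0.4351, running product = 0.4351
(1 - 0.5097) = 0.4903, running product = 0.2133
(1 - 0.8743) = 0.1257, running product = 0.0268
Product of (1-R_i) = 0.0268
R_sys = 1 - 0.0268 = 0.9732

0.9732


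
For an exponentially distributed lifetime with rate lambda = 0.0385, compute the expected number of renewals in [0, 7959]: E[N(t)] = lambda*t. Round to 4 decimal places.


lambda = 0.0385
t = 7959
E[N(t)] = lambda * t
E[N(t)] = 0.0385 * 7959
E[N(t)] = 306.4215

306.4215


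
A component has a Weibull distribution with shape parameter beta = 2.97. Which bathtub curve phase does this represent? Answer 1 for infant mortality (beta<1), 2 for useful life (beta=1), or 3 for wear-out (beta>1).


beta = 2.97
Compare beta to 1:
beta < 1 => infant mortality (phase 1)
beta = 1 => useful life (phase 2)
beta > 1 => wear-out (phase 3)
Since beta = 2.97, this is wear-out (increasing failure rate)
Phase = 3

3


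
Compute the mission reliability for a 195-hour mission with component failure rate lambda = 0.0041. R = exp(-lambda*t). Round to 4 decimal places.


lambda = 0.0041
mission_time = 195
lambda * t = 0.0041 * 195 = 0.7995
R = exp(-0.7995)
R = 0.4496

0.4496


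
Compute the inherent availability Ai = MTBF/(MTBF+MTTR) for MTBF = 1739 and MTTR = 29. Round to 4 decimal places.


MTBF = 1739
MTTR = 29
MTBF + MTTR = 1768
Ai = 1739 / 1768
Ai = 0.9836

0.9836


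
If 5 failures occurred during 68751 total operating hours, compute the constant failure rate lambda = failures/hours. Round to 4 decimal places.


failures = 5
total_hours = 68751
lambda = 5 / 68751
lambda = 0.0001

0.0001


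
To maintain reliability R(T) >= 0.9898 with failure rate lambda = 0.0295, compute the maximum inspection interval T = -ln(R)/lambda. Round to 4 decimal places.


R_target = 0.9898
lambda = 0.0295
-ln(0.9898) = 0.0103
T = 0.0103 / 0.0295
T = 0.3475

0.3475


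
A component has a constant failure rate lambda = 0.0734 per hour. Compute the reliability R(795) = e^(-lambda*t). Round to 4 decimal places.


lambda = 0.0734
t = 795
lambda * t = 58.353
R(t) = e^(-58.353)
R(t) = 0.0

0.0


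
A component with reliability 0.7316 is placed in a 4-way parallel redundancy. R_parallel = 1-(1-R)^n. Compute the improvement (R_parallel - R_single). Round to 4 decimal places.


R_single = 0.7316, n = 4
1 - R_single = 0.2684
(1 - R_single)^n = 0.2684^4 = 0.0052
R_parallel = 1 - 0.0052 = 0.9948
Improvement = 0.9948 - 0.7316
Improvement = 0.2632

0.2632


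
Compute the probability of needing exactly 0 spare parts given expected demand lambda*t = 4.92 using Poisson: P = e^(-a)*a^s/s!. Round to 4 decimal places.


a = 4.92, s = 0
e^(-a) = e^(-4.92) = 0.0073
a^s = 4.92^0 = 1.0
s! = 1
P = 0.0073 * 1.0 / 1
P = 0.0073

0.0073


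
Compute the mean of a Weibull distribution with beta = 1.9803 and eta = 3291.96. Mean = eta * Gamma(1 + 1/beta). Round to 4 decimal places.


beta = 1.9803, eta = 3291.96
1/beta = 0.505
1 + 1/beta = 1.505
Gamma(1.505) = 0.8864
Mean = 3291.96 * 0.8864
Mean = 2917.9868

2917.9868


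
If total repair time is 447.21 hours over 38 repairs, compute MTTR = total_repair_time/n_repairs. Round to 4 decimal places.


total_repair_time = 447.21
n_repairs = 38
MTTR = 447.21 / 38
MTTR = 11.7687

11.7687


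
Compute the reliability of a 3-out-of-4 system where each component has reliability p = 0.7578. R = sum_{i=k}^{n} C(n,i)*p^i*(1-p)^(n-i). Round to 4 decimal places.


k = 3, n = 4, p = 0.7578
i=3: C(4,3)=4 * 0.7578^3 * 0.2422^1 = 0.4216
i=4: C(4,4)=1 * 0.7578^4 * 0.2422^0 = 0.3298
R = sum of terms = 0.7514

0.7514


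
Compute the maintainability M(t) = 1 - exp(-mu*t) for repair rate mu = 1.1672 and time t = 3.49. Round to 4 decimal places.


mu = 1.1672, t = 3.49
mu * t = 1.1672 * 3.49 = 4.0735
exp(-4.0735) = 0.017
M(t) = 1 - 0.017
M(t) = 0.983

0.983


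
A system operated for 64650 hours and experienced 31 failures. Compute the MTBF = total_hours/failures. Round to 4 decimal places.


total_hours = 64650
failures = 31
MTBF = 64650 / 31
MTBF = 2085.4839

2085.4839


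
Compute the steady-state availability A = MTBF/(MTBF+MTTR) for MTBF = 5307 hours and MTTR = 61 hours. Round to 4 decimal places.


MTBF = 5307
MTTR = 61
MTBF + MTTR = 5368
A = 5307 / 5368
A = 0.9886

0.9886


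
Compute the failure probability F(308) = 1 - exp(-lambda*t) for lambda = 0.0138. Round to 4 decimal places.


lambda = 0.0138, t = 308
lambda * t = 4.2504
exp(-4.2504) = 0.0143
F(t) = 1 - 0.0143
F(t) = 0.9857

0.9857


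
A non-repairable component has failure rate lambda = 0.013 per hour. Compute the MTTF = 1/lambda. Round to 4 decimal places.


lambda = 0.013
MTTF = 1 / 0.013
MTTF = 76.9231

76.9231


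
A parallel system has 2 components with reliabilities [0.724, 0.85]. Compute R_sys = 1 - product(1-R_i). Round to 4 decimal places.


Components: [0.724, 0.85]
(1 - 0.724) = 0.276, running product = 0.276
(1 - 0.85) = 0.15, running product = 0.0414
Product of (1-R_i) = 0.0414
R_sys = 1 - 0.0414 = 0.9586

0.9586


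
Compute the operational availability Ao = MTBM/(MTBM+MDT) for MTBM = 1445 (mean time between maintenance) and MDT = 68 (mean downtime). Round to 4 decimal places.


MTBM = 1445
MDT = 68
MTBM + MDT = 1513
Ao = 1445 / 1513
Ao = 0.9551

0.9551


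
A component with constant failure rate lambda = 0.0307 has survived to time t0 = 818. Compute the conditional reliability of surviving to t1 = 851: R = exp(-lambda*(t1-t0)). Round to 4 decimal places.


lambda = 0.0307
t0 = 818, t1 = 851
t1 - t0 = 33
lambda * (t1-t0) = 0.0307 * 33 = 1.0131
R = exp(-1.0131)
R = 0.3631

0.3631


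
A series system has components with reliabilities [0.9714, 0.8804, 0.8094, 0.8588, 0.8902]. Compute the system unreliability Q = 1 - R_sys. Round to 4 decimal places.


Components: [0.9714, 0.8804, 0.8094, 0.8588, 0.8902]
After component 1: product = 0.9714
After component 2: product = 0.8552
After component 3: product = 0.6922
After component 4: product = 0.5945
After component 5: product = 0.5292
R_sys = 0.5292
Q = 1 - 0.5292 = 0.4708

0.4708


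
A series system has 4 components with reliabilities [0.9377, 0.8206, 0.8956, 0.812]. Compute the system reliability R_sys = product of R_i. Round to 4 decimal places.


Components: [0.9377, 0.8206, 0.8956, 0.812]
After component 1 (R=0.9377): product = 0.9377
After component 2 (R=0.8206): product = 0.7695
After component 3 (R=0.8956): product = 0.6891
After component 4 (R=0.812): product = 0.5596
R_sys = 0.5596

0.5596


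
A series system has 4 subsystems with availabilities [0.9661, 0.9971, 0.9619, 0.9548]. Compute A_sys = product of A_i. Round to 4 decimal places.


Subsystems: [0.9661, 0.9971, 0.9619, 0.9548]
After subsystem 1 (A=0.9661): product = 0.9661
After subsystem 2 (A=0.9971): product = 0.9633
After subsystem 3 (A=0.9619): product = 0.9266
After subsystem 4 (A=0.9548): product = 0.8847
A_sys = 0.8847

0.8847


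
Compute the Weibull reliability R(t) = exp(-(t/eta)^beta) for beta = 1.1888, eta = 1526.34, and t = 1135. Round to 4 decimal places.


beta = 1.1888, eta = 1526.34, t = 1135
t/eta = 1135 / 1526.34 = 0.7436
(t/eta)^beta = 0.7436^1.1888 = 0.7032
R(t) = exp(-0.7032)
R(t) = 0.495

0.495


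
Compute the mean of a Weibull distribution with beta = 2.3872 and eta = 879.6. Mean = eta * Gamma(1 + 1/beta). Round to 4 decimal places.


beta = 2.3872, eta = 879.6
1/beta = 0.4189
1 + 1/beta = 1.4189
Gamma(1.4189) = 0.8864
Mean = 879.6 * 0.8864
Mean = 779.6742

779.6742


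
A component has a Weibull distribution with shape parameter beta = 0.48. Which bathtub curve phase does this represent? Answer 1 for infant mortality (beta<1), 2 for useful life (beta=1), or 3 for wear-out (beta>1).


beta = 0.48
Compare beta to 1:
beta < 1 => infant mortality (phase 1)
beta = 1 => useful life (phase 2)
beta > 1 => wear-out (phase 3)
Since beta = 0.48, this is infant mortality (decreasing failure rate)
Phase = 1

1


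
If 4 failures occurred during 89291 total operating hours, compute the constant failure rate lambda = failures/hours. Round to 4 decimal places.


failures = 4
total_hours = 89291
lambda = 4 / 89291
lambda = 0.0

0.0


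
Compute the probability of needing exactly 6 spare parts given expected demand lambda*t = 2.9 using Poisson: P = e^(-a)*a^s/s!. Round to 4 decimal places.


a = 2.9, s = 6
e^(-a) = e^(-2.9) = 0.055
a^s = 2.9^6 = 594.8233
s! = 720
P = 0.055 * 594.8233 / 720
P = 0.0455

0.0455


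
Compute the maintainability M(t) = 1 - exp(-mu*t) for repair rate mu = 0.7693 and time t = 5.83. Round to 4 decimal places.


mu = 0.7693, t = 5.83
mu * t = 0.7693 * 5.83 = 4.485
exp(-4.485) = 0.0113
M(t) = 1 - 0.0113
M(t) = 0.9887

0.9887


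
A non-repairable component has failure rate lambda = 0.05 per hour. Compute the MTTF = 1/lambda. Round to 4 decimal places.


lambda = 0.05
MTTF = 1 / 0.05
MTTF = 20.0

20.0


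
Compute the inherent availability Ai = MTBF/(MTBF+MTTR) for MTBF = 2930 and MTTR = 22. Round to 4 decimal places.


MTBF = 2930
MTTR = 22
MTBF + MTTR = 2952
Ai = 2930 / 2952
Ai = 0.9925

0.9925


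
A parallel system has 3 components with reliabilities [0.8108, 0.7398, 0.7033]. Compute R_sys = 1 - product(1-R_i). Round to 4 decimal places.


Components: [0.8108, 0.7398, 0.7033]
(1 - 0.8108) = 0.1892, running product = 0.1892
(1 - 0.7398) = 0.2602, running product = 0.0492
(1 - 0.7033) = 0.2967, running product = 0.0146
Product of (1-R_i) = 0.0146
R_sys = 1 - 0.0146 = 0.9854

0.9854


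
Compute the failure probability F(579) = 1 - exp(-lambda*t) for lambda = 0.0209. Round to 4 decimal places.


lambda = 0.0209, t = 579
lambda * t = 12.1011
exp(-12.1011) = 0.0
F(t) = 1 - 0.0
F(t) = 1.0

1.0


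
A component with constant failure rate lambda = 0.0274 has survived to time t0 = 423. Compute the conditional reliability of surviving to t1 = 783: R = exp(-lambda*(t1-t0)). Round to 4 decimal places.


lambda = 0.0274
t0 = 423, t1 = 783
t1 - t0 = 360
lambda * (t1-t0) = 0.0274 * 360 = 9.864
R = exp(-9.864)
R = 0.0001

0.0001


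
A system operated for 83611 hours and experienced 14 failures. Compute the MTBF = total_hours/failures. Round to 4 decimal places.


total_hours = 83611
failures = 14
MTBF = 83611 / 14
MTBF = 5972.2143

5972.2143


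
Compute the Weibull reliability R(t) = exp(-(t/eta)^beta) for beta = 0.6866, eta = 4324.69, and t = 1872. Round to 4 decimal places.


beta = 0.6866, eta = 4324.69, t = 1872
t/eta = 1872 / 4324.69 = 0.4329
(t/eta)^beta = 0.4329^0.6866 = 0.5628
R(t) = exp(-0.5628)
R(t) = 0.5696

0.5696


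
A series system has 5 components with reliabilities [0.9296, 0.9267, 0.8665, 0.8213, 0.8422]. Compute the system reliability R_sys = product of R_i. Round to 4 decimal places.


Components: [0.9296, 0.9267, 0.8665, 0.8213, 0.8422]
After component 1 (R=0.9296): product = 0.9296
After component 2 (R=0.9267): product = 0.8615
After component 3 (R=0.8665): product = 0.7465
After component 4 (R=0.8213): product = 0.6131
After component 5 (R=0.8422): product = 0.5163
R_sys = 0.5163

0.5163


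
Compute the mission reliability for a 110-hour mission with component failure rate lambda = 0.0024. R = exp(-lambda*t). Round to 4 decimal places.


lambda = 0.0024
mission_time = 110
lambda * t = 0.0024 * 110 = 0.264
R = exp(-0.264)
R = 0.768

0.768


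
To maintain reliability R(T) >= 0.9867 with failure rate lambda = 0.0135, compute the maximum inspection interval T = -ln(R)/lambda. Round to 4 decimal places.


R_target = 0.9867
lambda = 0.0135
-ln(0.9867) = 0.0134
T = 0.0134 / 0.0135
T = 0.9918

0.9918


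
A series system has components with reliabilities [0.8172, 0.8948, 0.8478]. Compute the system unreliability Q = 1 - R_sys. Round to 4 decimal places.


Components: [0.8172, 0.8948, 0.8478]
After component 1: product = 0.8172
After component 2: product = 0.7312
After component 3: product = 0.6199
R_sys = 0.6199
Q = 1 - 0.6199 = 0.3801

0.3801


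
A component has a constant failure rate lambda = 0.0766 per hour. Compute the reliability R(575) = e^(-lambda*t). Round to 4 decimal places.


lambda = 0.0766
t = 575
lambda * t = 44.045
R(t) = e^(-44.045)
R(t) = 0.0

0.0


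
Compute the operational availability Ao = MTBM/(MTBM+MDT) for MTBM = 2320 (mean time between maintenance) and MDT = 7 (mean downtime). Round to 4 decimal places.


MTBM = 2320
MDT = 7
MTBM + MDT = 2327
Ao = 2320 / 2327
Ao = 0.997

0.997


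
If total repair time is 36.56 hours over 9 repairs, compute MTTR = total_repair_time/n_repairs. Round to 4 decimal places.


total_repair_time = 36.56
n_repairs = 9
MTTR = 36.56 / 9
MTTR = 4.0622

4.0622


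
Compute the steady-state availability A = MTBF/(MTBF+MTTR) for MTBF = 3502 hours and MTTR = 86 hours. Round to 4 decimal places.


MTBF = 3502
MTTR = 86
MTBF + MTTR = 3588
A = 3502 / 3588
A = 0.976

0.976


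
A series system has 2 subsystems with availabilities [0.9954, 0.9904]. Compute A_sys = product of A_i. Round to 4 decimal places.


Subsystems: [0.9954, 0.9904]
After subsystem 1 (A=0.9954): product = 0.9954
After subsystem 2 (A=0.9904): product = 0.9858
A_sys = 0.9858

0.9858


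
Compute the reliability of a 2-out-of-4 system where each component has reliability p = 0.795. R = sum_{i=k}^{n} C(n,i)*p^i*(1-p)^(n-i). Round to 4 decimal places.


k = 2, n = 4, p = 0.795
i=2: C(4,2)=6 * 0.795^2 * 0.205^2 = 0.1594
i=3: C(4,3)=4 * 0.795^3 * 0.205^1 = 0.412
i=4: C(4,4)=1 * 0.795^4 * 0.205^0 = 0.3995
R = sum of terms = 0.9708

0.9708


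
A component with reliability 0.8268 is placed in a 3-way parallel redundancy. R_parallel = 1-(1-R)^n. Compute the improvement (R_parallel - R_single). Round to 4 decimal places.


R_single = 0.8268, n = 3
1 - R_single = 0.1732
(1 - R_single)^n = 0.1732^3 = 0.0052
R_parallel = 1 - 0.0052 = 0.9948
Improvement = 0.9948 - 0.8268
Improvement = 0.168

0.168


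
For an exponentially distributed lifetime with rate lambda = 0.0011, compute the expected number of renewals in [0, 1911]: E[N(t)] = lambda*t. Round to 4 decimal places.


lambda = 0.0011
t = 1911
E[N(t)] = lambda * t
E[N(t)] = 0.0011 * 1911
E[N(t)] = 2.1021

2.1021


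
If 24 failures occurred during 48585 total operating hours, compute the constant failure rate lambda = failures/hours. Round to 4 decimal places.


failures = 24
total_hours = 48585
lambda = 24 / 48585
lambda = 0.0005

0.0005


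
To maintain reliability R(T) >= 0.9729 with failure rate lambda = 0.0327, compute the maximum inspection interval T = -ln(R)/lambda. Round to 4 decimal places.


R_target = 0.9729
lambda = 0.0327
-ln(0.9729) = 0.0275
T = 0.0275 / 0.0327
T = 0.8402

0.8402


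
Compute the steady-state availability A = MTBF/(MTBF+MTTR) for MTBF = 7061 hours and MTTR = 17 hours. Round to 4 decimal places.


MTBF = 7061
MTTR = 17
MTBF + MTTR = 7078
A = 7061 / 7078
A = 0.9976

0.9976


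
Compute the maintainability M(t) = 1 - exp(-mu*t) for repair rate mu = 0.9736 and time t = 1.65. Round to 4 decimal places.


mu = 0.9736, t = 1.65
mu * t = 0.9736 * 1.65 = 1.6064
exp(-1.6064) = 0.2006
M(t) = 1 - 0.2006
M(t) = 0.7994

0.7994


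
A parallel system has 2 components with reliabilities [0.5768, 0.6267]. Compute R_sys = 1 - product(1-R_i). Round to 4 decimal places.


Components: [0.5768, 0.6267]
(1 - 0.5768) = 0.4232, running product = 0.4232
(1 - 0.6267) = 0.3733, running product = 0.158
Product of (1-R_i) = 0.158
R_sys = 1 - 0.158 = 0.842

0.842


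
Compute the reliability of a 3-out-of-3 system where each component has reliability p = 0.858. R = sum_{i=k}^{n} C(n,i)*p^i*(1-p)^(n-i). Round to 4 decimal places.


k = 3, n = 3, p = 0.858
i=3: C(3,3)=1 * 0.858^3 * 0.142^0 = 0.6316
R = sum of terms = 0.6316

0.6316


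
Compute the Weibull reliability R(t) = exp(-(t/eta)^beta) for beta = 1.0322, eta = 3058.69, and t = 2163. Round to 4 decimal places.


beta = 1.0322, eta = 3058.69, t = 2163
t/eta = 2163 / 3058.69 = 0.7072
(t/eta)^beta = 0.7072^1.0322 = 0.6993
R(t) = exp(-0.6993)
R(t) = 0.4969

0.4969


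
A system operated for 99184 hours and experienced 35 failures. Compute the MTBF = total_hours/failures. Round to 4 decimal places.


total_hours = 99184
failures = 35
MTBF = 99184 / 35
MTBF = 2833.8286

2833.8286


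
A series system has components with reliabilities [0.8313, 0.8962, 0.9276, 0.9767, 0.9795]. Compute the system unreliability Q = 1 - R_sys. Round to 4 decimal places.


Components: [0.8313, 0.8962, 0.9276, 0.9767, 0.9795]
After component 1: product = 0.8313
After component 2: product = 0.745
After component 3: product = 0.6911
After component 4: product = 0.675
After component 5: product = 0.6611
R_sys = 0.6611
Q = 1 - 0.6611 = 0.3389

0.3389


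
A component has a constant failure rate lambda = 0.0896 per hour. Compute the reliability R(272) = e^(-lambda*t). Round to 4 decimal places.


lambda = 0.0896
t = 272
lambda * t = 24.3712
R(t) = e^(-24.3712)
R(t) = 0.0

0.0


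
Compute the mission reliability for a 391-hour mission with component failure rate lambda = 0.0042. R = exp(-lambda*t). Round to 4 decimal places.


lambda = 0.0042
mission_time = 391
lambda * t = 0.0042 * 391 = 1.6422
R = exp(-1.6422)
R = 0.1936

0.1936


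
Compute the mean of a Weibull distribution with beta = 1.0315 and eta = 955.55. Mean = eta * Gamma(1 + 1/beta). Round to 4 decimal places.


beta = 1.0315, eta = 955.55
1/beta = 0.9695
1 + 1/beta = 1.9695
Gamma(1.9695) = 0.9875
Mean = 955.55 * 0.9875
Mean = 943.5777

943.5777


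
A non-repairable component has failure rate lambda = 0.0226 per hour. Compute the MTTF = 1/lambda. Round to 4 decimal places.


lambda = 0.0226
MTTF = 1 / 0.0226
MTTF = 44.2478

44.2478


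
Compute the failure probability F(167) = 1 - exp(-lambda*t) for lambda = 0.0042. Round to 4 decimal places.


lambda = 0.0042, t = 167
lambda * t = 0.7014
exp(-0.7014) = 0.4959
F(t) = 1 - 0.4959
F(t) = 0.5041

0.5041


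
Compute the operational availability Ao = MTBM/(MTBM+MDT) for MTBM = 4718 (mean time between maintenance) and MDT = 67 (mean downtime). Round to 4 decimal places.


MTBM = 4718
MDT = 67
MTBM + MDT = 4785
Ao = 4718 / 4785
Ao = 0.986

0.986


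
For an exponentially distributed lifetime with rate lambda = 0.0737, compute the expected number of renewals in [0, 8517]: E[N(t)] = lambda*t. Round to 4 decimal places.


lambda = 0.0737
t = 8517
E[N(t)] = lambda * t
E[N(t)] = 0.0737 * 8517
E[N(t)] = 627.7029

627.7029


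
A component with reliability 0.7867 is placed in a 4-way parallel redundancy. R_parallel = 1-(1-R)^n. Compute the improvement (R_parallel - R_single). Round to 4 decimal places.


R_single = 0.7867, n = 4
1 - R_single = 0.2133
(1 - R_single)^n = 0.2133^4 = 0.0021
R_parallel = 1 - 0.0021 = 0.9979
Improvement = 0.9979 - 0.7867
Improvement = 0.2112

0.2112


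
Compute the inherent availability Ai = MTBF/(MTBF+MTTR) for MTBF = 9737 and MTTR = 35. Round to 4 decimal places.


MTBF = 9737
MTTR = 35
MTBF + MTTR = 9772
Ai = 9737 / 9772
Ai = 0.9964

0.9964


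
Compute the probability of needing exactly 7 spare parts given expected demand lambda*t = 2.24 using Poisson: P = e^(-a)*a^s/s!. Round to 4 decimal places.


a = 2.24, s = 7
e^(-a) = e^(-2.24) = 0.1065
a^s = 2.24^7 = 282.9672
s! = 5040
P = 0.1065 * 282.9672 / 5040
P = 0.006

0.006


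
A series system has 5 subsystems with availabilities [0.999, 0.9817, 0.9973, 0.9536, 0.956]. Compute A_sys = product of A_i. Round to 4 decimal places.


Subsystems: [0.999, 0.9817, 0.9973, 0.9536, 0.956]
After subsystem 1 (A=0.999): product = 0.999
After subsystem 2 (A=0.9817): product = 0.9807
After subsystem 3 (A=0.9973): product = 0.9781
After subsystem 4 (A=0.9536): product = 0.9327
After subsystem 5 (A=0.956): product = 0.8916
A_sys = 0.8916

0.8916


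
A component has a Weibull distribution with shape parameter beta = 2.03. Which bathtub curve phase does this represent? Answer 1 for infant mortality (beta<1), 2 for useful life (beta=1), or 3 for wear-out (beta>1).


beta = 2.03
Compare beta to 1:
beta < 1 => infant mortality (phase 1)
beta = 1 => useful life (phase 2)
beta > 1 => wear-out (phase 3)
Since beta = 2.03, this is wear-out (increasing failure rate)
Phase = 3

3


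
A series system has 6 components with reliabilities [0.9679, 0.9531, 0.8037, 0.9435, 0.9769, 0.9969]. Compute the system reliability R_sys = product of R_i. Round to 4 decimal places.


Components: [0.9679, 0.9531, 0.8037, 0.9435, 0.9769, 0.9969]
After component 1 (R=0.9679): product = 0.9679
After component 2 (R=0.9531): product = 0.9225
After component 3 (R=0.8037): product = 0.7414
After component 4 (R=0.9435): product = 0.6995
After component 5 (R=0.9769): product = 0.6834
After component 6 (R=0.9969): product = 0.6813
R_sys = 0.6813

0.6813


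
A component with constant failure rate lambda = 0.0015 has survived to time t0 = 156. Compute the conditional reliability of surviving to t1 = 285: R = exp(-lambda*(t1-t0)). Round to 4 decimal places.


lambda = 0.0015
t0 = 156, t1 = 285
t1 - t0 = 129
lambda * (t1-t0) = 0.0015 * 129 = 0.1935
R = exp(-0.1935)
R = 0.8241

0.8241


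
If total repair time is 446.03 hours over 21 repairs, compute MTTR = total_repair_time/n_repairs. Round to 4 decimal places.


total_repair_time = 446.03
n_repairs = 21
MTTR = 446.03 / 21
MTTR = 21.2395

21.2395


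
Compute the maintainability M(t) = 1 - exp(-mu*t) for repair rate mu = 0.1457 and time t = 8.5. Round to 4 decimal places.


mu = 0.1457, t = 8.5
mu * t = 0.1457 * 8.5 = 1.2385
exp(-1.2385) = 0.2898
M(t) = 1 - 0.2898
M(t) = 0.7102

0.7102


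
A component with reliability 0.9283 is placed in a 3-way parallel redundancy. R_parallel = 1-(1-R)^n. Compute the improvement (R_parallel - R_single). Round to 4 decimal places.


R_single = 0.9283, n = 3
1 - R_single = 0.0717
(1 - R_single)^n = 0.0717^3 = 0.0004
R_parallel = 1 - 0.0004 = 0.9996
Improvement = 0.9996 - 0.9283
Improvement = 0.0713

0.0713


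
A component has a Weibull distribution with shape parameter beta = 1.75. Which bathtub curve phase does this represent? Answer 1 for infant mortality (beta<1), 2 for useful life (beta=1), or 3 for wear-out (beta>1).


beta = 1.75
Compare beta to 1:
beta < 1 => infant mortality (phase 1)
beta = 1 => useful life (phase 2)
beta > 1 => wear-out (phase 3)
Since beta = 1.75, this is wear-out (increasing failure rate)
Phase = 3

3


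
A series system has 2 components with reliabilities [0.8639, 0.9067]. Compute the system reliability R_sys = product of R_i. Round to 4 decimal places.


Components: [0.8639, 0.9067]
After component 1 (R=0.8639): product = 0.8639
After component 2 (R=0.9067): product = 0.7833
R_sys = 0.7833

0.7833


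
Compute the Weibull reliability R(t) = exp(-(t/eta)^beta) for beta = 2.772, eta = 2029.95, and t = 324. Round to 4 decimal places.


beta = 2.772, eta = 2029.95, t = 324
t/eta = 324 / 2029.95 = 0.1596
(t/eta)^beta = 0.1596^2.772 = 0.0062
R(t) = exp(-0.0062)
R(t) = 0.9938

0.9938


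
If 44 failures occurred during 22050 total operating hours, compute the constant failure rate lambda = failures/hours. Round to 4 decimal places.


failures = 44
total_hours = 22050
lambda = 44 / 22050
lambda = 0.002

0.002


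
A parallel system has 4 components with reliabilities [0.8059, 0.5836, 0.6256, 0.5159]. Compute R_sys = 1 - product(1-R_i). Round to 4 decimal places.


Components: [0.8059, 0.5836, 0.6256, 0.5159]
(1 - 0.8059) = 0.1941, running product = 0.1941
(1 - 0.5836) = 0.4164, running product = 0.0808
(1 - 0.6256) = 0.3744, running product = 0.0303
(1 - 0.5159) = 0.4841, running product = 0.0146
Product of (1-R_i) = 0.0146
R_sys = 1 - 0.0146 = 0.9854

0.9854


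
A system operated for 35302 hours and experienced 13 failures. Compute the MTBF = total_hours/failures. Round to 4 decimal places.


total_hours = 35302
failures = 13
MTBF = 35302 / 13
MTBF = 2715.5385

2715.5385


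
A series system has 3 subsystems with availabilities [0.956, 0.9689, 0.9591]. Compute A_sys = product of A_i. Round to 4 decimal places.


Subsystems: [0.956, 0.9689, 0.9591]
After subsystem 1 (A=0.956): product = 0.956
After subsystem 2 (A=0.9689): product = 0.9263
After subsystem 3 (A=0.9591): product = 0.8884
A_sys = 0.8884

0.8884


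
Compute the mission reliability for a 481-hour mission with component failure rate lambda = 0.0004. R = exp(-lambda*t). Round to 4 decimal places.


lambda = 0.0004
mission_time = 481
lambda * t = 0.0004 * 481 = 0.1924
R = exp(-0.1924)
R = 0.825

0.825


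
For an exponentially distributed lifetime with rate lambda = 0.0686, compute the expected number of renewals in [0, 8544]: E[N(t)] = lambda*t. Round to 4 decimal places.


lambda = 0.0686
t = 8544
E[N(t)] = lambda * t
E[N(t)] = 0.0686 * 8544
E[N(t)] = 586.1184

586.1184


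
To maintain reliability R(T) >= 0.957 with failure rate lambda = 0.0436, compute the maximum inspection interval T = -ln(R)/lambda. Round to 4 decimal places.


R_target = 0.957
lambda = 0.0436
-ln(0.957) = 0.044
T = 0.044 / 0.0436
T = 1.0081

1.0081


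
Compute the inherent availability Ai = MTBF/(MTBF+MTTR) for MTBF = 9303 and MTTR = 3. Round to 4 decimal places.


MTBF = 9303
MTTR = 3
MTBF + MTTR = 9306
Ai = 9303 / 9306
Ai = 0.9997

0.9997


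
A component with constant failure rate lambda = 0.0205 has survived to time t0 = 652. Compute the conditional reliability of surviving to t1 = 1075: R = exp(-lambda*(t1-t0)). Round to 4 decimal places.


lambda = 0.0205
t0 = 652, t1 = 1075
t1 - t0 = 423
lambda * (t1-t0) = 0.0205 * 423 = 8.6715
R = exp(-8.6715)
R = 0.0002

0.0002


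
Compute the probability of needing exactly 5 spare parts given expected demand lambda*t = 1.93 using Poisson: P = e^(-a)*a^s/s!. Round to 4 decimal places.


a = 1.93, s = 5
e^(-a) = e^(-1.93) = 0.1451
a^s = 1.93^5 = 26.7785
s! = 120
P = 0.1451 * 26.7785 / 120
P = 0.0324

0.0324


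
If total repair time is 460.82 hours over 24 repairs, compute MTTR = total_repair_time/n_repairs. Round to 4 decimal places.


total_repair_time = 460.82
n_repairs = 24
MTTR = 460.82 / 24
MTTR = 19.2008

19.2008


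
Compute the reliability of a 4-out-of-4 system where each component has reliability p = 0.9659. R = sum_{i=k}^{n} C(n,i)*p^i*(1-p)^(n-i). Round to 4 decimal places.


k = 4, n = 4, p = 0.9659
i=4: C(4,4)=1 * 0.9659^4 * 0.0341^0 = 0.8704
R = sum of terms = 0.8704

0.8704


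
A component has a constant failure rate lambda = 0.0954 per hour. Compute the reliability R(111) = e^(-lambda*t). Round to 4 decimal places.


lambda = 0.0954
t = 111
lambda * t = 10.5894
R(t) = e^(-10.5894)
R(t) = 0.0

0.0


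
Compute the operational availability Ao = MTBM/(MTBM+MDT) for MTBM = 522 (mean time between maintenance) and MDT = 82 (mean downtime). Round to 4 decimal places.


MTBM = 522
MDT = 82
MTBM + MDT = 604
Ao = 522 / 604
Ao = 0.8642

0.8642


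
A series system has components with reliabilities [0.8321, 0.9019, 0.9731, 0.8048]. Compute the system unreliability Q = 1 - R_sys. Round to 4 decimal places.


Components: [0.8321, 0.9019, 0.9731, 0.8048]
After component 1: product = 0.8321
After component 2: product = 0.7505
After component 3: product = 0.7303
After component 4: product = 0.5877
R_sys = 0.5877
Q = 1 - 0.5877 = 0.4123

0.4123


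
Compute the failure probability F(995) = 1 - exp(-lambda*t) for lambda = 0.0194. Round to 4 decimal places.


lambda = 0.0194, t = 995
lambda * t = 19.303
exp(-19.303) = 0.0
F(t) = 1 - 0.0
F(t) = 1.0

1.0


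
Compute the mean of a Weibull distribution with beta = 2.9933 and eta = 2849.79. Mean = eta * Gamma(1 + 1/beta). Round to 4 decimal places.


beta = 2.9933, eta = 2849.79
1/beta = 0.3341
1 + 1/beta = 1.3341
Gamma(1.3341) = 0.8929
Mean = 2849.79 * 0.8929
Mean = 2544.5542

2544.5542


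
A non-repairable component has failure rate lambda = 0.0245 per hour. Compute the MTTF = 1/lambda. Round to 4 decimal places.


lambda = 0.0245
MTTF = 1 / 0.0245
MTTF = 40.8163

40.8163


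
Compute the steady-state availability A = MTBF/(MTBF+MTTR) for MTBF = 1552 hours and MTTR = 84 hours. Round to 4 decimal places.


MTBF = 1552
MTTR = 84
MTBF + MTTR = 1636
A = 1552 / 1636
A = 0.9487

0.9487


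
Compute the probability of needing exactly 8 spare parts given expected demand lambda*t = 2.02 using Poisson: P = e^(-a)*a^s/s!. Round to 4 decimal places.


a = 2.02, s = 8
e^(-a) = e^(-2.02) = 0.1327
a^s = 2.02^8 = 277.2113
s! = 40320
P = 0.1327 * 277.2113 / 40320
P = 0.0009

0.0009


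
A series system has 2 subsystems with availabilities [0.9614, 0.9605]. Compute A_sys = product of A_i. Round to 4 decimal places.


Subsystems: [0.9614, 0.9605]
After subsystem 1 (A=0.9614): product = 0.9614
After subsystem 2 (A=0.9605): product = 0.9234
A_sys = 0.9234

0.9234


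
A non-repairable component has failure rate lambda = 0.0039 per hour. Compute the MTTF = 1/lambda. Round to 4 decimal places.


lambda = 0.0039
MTTF = 1 / 0.0039
MTTF = 256.4103

256.4103


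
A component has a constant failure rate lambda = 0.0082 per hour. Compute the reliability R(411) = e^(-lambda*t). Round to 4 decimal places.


lambda = 0.0082
t = 411
lambda * t = 3.3702
R(t) = e^(-3.3702)
R(t) = 0.0344

0.0344


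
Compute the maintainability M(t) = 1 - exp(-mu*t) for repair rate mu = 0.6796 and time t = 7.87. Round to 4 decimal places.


mu = 0.6796, t = 7.87
mu * t = 0.6796 * 7.87 = 5.3485
exp(-5.3485) = 0.0048
M(t) = 1 - 0.0048
M(t) = 0.9952

0.9952


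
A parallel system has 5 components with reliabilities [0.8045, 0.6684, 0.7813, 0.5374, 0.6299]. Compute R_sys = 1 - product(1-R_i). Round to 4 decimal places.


Components: [0.8045, 0.6684, 0.7813, 0.5374, 0.6299]
(1 - 0.8045) = 0.1955, running product = 0.1955
(1 - 0.6684) = 0.3316, running product = 0.0648
(1 - 0.7813) = 0.2187, running product = 0.0142
(1 - 0.5374) = 0.4626, running product = 0.0066
(1 - 0.6299) = 0.3701, running product = 0.0024
Product of (1-R_i) = 0.0024
R_sys = 1 - 0.0024 = 0.9976

0.9976


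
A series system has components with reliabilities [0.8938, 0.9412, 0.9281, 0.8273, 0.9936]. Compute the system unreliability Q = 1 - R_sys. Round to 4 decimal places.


Components: [0.8938, 0.9412, 0.9281, 0.8273, 0.9936]
After component 1: product = 0.8938
After component 2: product = 0.8412
After component 3: product = 0.7808
After component 4: product = 0.6459
After component 5: product = 0.6418
R_sys = 0.6418
Q = 1 - 0.6418 = 0.3582

0.3582


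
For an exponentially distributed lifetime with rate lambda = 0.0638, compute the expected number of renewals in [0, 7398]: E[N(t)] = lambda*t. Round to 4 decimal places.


lambda = 0.0638
t = 7398
E[N(t)] = lambda * t
E[N(t)] = 0.0638 * 7398
E[N(t)] = 471.9924

471.9924


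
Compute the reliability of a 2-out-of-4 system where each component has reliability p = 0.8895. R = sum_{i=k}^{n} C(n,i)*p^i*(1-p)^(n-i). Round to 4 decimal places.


k = 2, n = 4, p = 0.8895
i=2: C(4,2)=6 * 0.8895^2 * 0.1105^2 = 0.058
i=3: C(4,3)=4 * 0.8895^3 * 0.1105^1 = 0.3111
i=4: C(4,4)=1 * 0.8895^4 * 0.1105^0 = 0.626
R = sum of terms = 0.9951

0.9951


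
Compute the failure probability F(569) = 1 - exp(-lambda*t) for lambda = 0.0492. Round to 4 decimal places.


lambda = 0.0492, t = 569
lambda * t = 27.9948
exp(-27.9948) = 0.0
F(t) = 1 - 0.0
F(t) = 1.0

1.0


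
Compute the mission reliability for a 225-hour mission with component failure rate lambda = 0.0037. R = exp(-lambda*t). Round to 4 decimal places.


lambda = 0.0037
mission_time = 225
lambda * t = 0.0037 * 225 = 0.8325
R = exp(-0.8325)
R = 0.435

0.435


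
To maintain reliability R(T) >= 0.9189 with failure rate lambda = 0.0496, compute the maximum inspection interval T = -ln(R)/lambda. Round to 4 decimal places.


R_target = 0.9189
lambda = 0.0496
-ln(0.9189) = 0.0846
T = 0.0846 / 0.0496
T = 1.7052

1.7052


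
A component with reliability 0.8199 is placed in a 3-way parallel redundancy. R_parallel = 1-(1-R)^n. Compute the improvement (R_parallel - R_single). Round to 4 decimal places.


R_single = 0.8199, n = 3
1 - R_single = 0.1801
(1 - R_single)^n = 0.1801^3 = 0.0058
R_parallel = 1 - 0.0058 = 0.9942
Improvement = 0.9942 - 0.8199
Improvement = 0.1743

0.1743


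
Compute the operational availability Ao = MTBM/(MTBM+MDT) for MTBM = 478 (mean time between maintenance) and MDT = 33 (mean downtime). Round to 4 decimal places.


MTBM = 478
MDT = 33
MTBM + MDT = 511
Ao = 478 / 511
Ao = 0.9354

0.9354


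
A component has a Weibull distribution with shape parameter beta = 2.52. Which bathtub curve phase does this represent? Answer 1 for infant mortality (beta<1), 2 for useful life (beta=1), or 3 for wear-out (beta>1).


beta = 2.52
Compare beta to 1:
beta < 1 => infant mortality (phase 1)
beta = 1 => useful life (phase 2)
beta > 1 => wear-out (phase 3)
Since beta = 2.52, this is wear-out (increasing failure rate)
Phase = 3

3


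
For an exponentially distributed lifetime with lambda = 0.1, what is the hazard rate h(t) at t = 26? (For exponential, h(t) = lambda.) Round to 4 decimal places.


lambda = 0.1
For exponential distribution, hazard rate is constant
h(t) = lambda for all t
h(26) = 0.1

0.1


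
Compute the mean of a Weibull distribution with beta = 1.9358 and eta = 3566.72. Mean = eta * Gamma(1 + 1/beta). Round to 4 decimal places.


beta = 1.9358, eta = 3566.72
1/beta = 0.5166
1 + 1/beta = 1.5166
Gamma(1.5166) = 0.8869
Mean = 3566.72 * 0.8869
Mean = 3163.2411

3163.2411


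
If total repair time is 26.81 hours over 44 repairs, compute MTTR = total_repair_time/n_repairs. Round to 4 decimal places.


total_repair_time = 26.81
n_repairs = 44
MTTR = 26.81 / 44
MTTR = 0.6093

0.6093


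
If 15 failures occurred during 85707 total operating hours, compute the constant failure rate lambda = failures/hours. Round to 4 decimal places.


failures = 15
total_hours = 85707
lambda = 15 / 85707
lambda = 0.0002

0.0002


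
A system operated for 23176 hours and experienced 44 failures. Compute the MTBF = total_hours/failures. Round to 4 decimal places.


total_hours = 23176
failures = 44
MTBF = 23176 / 44
MTBF = 526.7273

526.7273


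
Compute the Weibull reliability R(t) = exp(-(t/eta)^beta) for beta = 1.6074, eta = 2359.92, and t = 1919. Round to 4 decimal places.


beta = 1.6074, eta = 2359.92, t = 1919
t/eta = 1919 / 2359.92 = 0.8132
(t/eta)^beta = 0.8132^1.6074 = 0.7172
R(t) = exp(-0.7172)
R(t) = 0.4881

0.4881


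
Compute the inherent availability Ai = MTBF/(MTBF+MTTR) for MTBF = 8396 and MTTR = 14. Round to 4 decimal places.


MTBF = 8396
MTTR = 14
MTBF + MTTR = 8410
Ai = 8396 / 8410
Ai = 0.9983

0.9983


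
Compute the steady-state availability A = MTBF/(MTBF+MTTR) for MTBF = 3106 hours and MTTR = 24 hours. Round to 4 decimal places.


MTBF = 3106
MTTR = 24
MTBF + MTTR = 3130
A = 3106 / 3130
A = 0.9923

0.9923


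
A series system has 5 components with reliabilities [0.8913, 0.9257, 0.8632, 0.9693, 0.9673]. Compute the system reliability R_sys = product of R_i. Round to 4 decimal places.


Components: [0.8913, 0.9257, 0.8632, 0.9693, 0.9673]
After component 1 (R=0.8913): product = 0.8913
After component 2 (R=0.9257): product = 0.8251
After component 3 (R=0.8632): product = 0.7122
After component 4 (R=0.9693): product = 0.6903
After component 5 (R=0.9673): product = 0.6678
R_sys = 0.6678

0.6678


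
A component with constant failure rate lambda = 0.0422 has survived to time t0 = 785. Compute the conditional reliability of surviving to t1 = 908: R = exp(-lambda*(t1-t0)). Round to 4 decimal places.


lambda = 0.0422
t0 = 785, t1 = 908
t1 - t0 = 123
lambda * (t1-t0) = 0.0422 * 123 = 5.1906
R = exp(-5.1906)
R = 0.0056

0.0056


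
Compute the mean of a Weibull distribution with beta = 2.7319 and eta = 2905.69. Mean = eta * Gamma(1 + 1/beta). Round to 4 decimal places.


beta = 2.7319, eta = 2905.69
1/beta = 0.366
1 + 1/beta = 1.366
Gamma(1.366) = 0.8896
Mean = 2905.69 * 0.8896
Mean = 2585.0371

2585.0371


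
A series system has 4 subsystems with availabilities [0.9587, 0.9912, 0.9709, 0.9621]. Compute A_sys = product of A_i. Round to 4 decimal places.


Subsystems: [0.9587, 0.9912, 0.9709, 0.9621]
After subsystem 1 (A=0.9587): product = 0.9587
After subsystem 2 (A=0.9912): product = 0.9503
After subsystem 3 (A=0.9709): product = 0.9226
After subsystem 4 (A=0.9621): product = 0.8876
A_sys = 0.8876

0.8876


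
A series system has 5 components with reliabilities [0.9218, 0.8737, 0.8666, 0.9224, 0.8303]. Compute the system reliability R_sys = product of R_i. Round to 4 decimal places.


Components: [0.9218, 0.8737, 0.8666, 0.9224, 0.8303]
After component 1 (R=0.9218): product = 0.9218
After component 2 (R=0.8737): product = 0.8054
After component 3 (R=0.8666): product = 0.6979
After component 4 (R=0.9224): product = 0.6438
After component 5 (R=0.8303): product = 0.5345
R_sys = 0.5345

0.5345


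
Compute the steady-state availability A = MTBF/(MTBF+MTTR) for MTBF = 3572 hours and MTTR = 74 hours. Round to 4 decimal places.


MTBF = 3572
MTTR = 74
MTBF + MTTR = 3646
A = 3572 / 3646
A = 0.9797

0.9797


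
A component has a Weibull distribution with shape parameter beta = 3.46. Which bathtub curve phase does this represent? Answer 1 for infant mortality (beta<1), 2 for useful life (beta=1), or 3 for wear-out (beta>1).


beta = 3.46
Compare beta to 1:
beta < 1 => infant mortality (phase 1)
beta = 1 => useful life (phase 2)
beta > 1 => wear-out (phase 3)
Since beta = 3.46, this is wear-out (increasing failure rate)
Phase = 3

3


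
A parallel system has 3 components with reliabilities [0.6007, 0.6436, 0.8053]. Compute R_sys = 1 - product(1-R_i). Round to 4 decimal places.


Components: [0.6007, 0.6436, 0.8053]
(1 - 0.6007) = 0.3993, running product = 0.3993
(1 - 0.6436) = 0.3564, running product = 0.1423
(1 - 0.8053) = 0.1947, running product = 0.0277
Product of (1-R_i) = 0.0277
R_sys = 1 - 0.0277 = 0.9723

0.9723


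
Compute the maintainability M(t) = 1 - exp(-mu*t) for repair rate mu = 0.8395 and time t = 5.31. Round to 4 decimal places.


mu = 0.8395, t = 5.31
mu * t = 0.8395 * 5.31 = 4.4577
exp(-4.4577) = 0.0116
M(t) = 1 - 0.0116
M(t) = 0.9884

0.9884


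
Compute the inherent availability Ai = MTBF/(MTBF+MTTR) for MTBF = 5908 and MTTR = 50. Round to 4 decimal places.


MTBF = 5908
MTTR = 50
MTBF + MTTR = 5958
Ai = 5908 / 5958
Ai = 0.9916

0.9916


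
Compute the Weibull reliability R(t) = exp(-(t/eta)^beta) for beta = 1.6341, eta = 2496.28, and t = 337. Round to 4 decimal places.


beta = 1.6341, eta = 2496.28, t = 337
t/eta = 337 / 2496.28 = 0.135
(t/eta)^beta = 0.135^1.6341 = 0.0379
R(t) = exp(-0.0379)
R(t) = 0.9628

0.9628


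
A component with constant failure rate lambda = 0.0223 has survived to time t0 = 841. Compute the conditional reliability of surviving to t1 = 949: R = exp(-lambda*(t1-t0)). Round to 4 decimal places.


lambda = 0.0223
t0 = 841, t1 = 949
t1 - t0 = 108
lambda * (t1-t0) = 0.0223 * 108 = 2.4084
R = exp(-2.4084)
R = 0.09

0.09


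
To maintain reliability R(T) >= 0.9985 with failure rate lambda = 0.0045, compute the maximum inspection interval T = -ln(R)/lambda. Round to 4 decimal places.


R_target = 0.9985
lambda = 0.0045
-ln(0.9985) = 0.0015
T = 0.0015 / 0.0045
T = 0.3336

0.3336


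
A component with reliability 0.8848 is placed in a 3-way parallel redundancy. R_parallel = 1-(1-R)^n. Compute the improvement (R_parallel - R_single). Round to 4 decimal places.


R_single = 0.8848, n = 3
1 - R_single = 0.1152
(1 - R_single)^n = 0.1152^3 = 0.0015
R_parallel = 1 - 0.0015 = 0.9985
Improvement = 0.9985 - 0.8848
Improvement = 0.1137

0.1137
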